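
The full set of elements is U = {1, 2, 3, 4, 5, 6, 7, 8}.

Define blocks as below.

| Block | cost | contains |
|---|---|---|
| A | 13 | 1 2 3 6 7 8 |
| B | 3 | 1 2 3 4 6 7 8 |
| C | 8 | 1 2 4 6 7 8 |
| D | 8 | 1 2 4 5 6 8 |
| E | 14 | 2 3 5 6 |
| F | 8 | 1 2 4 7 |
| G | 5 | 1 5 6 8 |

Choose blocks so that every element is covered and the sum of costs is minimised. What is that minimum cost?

B, G together cover every element (B ∪ G = {1, 2, 3, 4, 5, 6, 7, 8}); total cost 3 + 5 = 8.
No covering selection has total cost below 8.

8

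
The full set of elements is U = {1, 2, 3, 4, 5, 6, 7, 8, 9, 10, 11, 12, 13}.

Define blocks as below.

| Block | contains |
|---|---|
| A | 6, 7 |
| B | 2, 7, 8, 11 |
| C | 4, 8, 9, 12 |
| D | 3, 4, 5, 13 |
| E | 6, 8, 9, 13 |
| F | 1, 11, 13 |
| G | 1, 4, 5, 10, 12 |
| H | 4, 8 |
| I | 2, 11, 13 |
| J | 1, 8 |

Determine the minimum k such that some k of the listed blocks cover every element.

B, D, E, and G cover everything between them: the union {1, 2, 3, 4, 5, 6, 7, 8, 9, 10, 11, 12, 13} is all of U.
Only D contains 3, so D is forced; the remaining 9 elements need at least 3 more blocks (each remaining block adds at most 4) — so at least 4 blocks are needed, and 4 is optimal.

4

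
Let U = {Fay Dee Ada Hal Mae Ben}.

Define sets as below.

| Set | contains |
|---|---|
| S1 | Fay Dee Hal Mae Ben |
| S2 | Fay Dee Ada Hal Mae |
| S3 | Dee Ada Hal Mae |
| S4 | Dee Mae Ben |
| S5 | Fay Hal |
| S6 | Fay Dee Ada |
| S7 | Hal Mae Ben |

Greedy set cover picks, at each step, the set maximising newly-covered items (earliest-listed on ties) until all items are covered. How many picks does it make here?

Greedy: pick S1 (covers 5 new) → pick S2 (covers 1 new). Total picks: 2.

2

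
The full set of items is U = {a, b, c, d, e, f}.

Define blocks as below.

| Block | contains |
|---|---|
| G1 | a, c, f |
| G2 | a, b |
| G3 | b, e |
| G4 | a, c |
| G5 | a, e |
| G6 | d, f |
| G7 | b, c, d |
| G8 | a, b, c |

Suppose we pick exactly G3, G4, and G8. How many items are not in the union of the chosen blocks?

Union of G3, G4, G8 = {a, b, c, e}.
Not covered: d, f — 2 items.

2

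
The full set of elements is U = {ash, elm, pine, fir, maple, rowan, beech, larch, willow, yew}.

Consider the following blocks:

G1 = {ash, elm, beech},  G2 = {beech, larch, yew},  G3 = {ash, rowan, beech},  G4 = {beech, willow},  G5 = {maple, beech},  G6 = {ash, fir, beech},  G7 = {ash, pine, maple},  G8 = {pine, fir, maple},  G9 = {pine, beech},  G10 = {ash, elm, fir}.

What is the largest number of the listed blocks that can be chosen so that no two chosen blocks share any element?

G1, G8 are pairwise disjoint (G1={ash,elm,beech}; G8={pine,fir,maple}).
Every remaining block overlaps one of these, and no 3 of the listed blocks are pairwise disjoint, so 2 is the maximum.

2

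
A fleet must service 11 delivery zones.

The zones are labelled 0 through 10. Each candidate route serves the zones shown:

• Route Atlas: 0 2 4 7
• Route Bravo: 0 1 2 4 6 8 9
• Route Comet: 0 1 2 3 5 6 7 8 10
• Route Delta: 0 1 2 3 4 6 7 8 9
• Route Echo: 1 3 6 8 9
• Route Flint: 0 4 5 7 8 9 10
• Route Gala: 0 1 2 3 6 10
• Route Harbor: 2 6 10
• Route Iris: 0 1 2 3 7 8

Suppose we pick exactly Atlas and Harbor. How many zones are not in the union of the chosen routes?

Union of Atlas, Harbor = {0, 2, 4, 6, 7, 10}.
Not covered: 1, 3, 5, 8, 9 — 5 zones.

5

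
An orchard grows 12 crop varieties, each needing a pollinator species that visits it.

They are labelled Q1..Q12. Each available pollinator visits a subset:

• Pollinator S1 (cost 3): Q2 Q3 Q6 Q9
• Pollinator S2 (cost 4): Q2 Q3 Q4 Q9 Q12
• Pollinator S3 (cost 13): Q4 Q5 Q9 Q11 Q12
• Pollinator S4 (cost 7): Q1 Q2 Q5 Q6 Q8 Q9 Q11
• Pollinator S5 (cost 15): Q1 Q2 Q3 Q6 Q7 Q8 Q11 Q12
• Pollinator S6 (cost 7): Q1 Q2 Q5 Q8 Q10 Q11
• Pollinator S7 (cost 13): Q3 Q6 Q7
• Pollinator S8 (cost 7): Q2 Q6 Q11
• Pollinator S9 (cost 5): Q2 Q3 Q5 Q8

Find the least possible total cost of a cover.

24

S2, S6, S7 together cover every variety (S2 ∪ S6 ∪ S7 = {Q1, Q2, Q3, Q4, Q5, Q6, Q7, Q8, Q9, Q10, Q11, Q12}); total cost 4 + 7 + 13 = 24.
The greedy pick S1, S6, S2, S7 costs 27; no covering selection beats 24.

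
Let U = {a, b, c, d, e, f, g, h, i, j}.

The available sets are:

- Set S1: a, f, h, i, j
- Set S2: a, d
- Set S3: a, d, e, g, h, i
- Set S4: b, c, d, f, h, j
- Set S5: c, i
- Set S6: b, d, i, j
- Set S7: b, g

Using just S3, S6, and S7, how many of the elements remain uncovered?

2

Union of S3, S6, S7 = {a, b, d, e, g, h, i, j}.
Not covered: c, f — 2 elements.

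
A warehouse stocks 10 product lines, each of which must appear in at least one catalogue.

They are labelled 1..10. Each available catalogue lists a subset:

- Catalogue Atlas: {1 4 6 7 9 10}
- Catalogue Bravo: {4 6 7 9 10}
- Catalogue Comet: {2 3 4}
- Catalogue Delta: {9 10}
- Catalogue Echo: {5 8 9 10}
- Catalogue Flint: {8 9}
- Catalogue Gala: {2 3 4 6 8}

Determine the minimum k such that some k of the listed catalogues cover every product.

Take {Atlas, Comet, Echo}. Their union is {1, 2, 3, 4, 5, 6, 7, 8, 9, 10}, which is all 10 products.
Only Atlas contains 1, so Atlas is forced; the remaining 4 products need at least 2 more catalogues (each remaining catalogue adds at most 3) — so at least 3 catalogues are needed, and 3 is optimal.

3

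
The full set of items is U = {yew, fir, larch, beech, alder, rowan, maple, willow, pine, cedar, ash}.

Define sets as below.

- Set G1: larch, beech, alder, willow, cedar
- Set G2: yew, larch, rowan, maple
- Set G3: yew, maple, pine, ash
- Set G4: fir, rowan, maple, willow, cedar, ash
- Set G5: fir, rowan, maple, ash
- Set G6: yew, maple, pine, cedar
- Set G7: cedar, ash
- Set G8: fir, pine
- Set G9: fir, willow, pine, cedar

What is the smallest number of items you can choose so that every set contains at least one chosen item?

The 3 items {larch, pine, ash} hit every set.
The sets G2, G7, G8 are pairwise disjoint, so any hitting set needs a separate item for each — at least 3. Hence 3 is optimal.

3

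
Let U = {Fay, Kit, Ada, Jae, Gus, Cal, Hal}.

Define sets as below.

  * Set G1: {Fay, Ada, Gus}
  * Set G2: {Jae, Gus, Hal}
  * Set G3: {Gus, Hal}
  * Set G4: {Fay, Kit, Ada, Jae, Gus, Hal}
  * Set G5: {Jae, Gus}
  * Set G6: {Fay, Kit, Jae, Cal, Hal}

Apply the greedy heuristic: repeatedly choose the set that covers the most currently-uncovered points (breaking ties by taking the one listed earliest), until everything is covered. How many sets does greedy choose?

Greedy: pick G4 (covers 6 new) → pick G6 (covers 1 new). Total picks: 2.

2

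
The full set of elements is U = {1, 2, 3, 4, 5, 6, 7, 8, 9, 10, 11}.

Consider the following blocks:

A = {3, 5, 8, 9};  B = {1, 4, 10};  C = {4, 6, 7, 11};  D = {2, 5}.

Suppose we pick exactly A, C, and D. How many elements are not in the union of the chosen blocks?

Union of A, C, D = {2, 3, 4, 5, 6, 7, 8, 9, 11}.
Not covered: 1, 10 — 2 elements.

2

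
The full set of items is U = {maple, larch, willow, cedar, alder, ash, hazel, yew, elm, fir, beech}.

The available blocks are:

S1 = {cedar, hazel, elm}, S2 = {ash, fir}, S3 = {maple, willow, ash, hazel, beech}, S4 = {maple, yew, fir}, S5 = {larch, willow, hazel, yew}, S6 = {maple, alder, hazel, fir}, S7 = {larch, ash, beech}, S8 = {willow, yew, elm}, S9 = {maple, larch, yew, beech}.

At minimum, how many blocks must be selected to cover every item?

S1 and S5 and S6 and S7 together: S1 ∪ S5 ∪ S6 ∪ S7 = {maple, larch, willow, cedar, alder, ash, hazel, yew, elm, fir, beech} — every item is covered.
Only S6 contains alder, so S6 is forced; the remaining 7 items need at least 3 more blocks (each remaining block adds at most 3) — so at least 4 blocks are needed, and 4 is optimal.

4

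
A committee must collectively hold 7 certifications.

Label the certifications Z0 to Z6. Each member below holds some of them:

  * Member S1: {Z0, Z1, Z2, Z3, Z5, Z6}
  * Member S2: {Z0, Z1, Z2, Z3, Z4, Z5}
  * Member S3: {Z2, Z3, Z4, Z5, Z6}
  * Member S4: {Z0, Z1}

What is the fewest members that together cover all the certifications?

2

S3 and S4 together: S3 ∪ S4 = {Z0, Z1, Z2, Z3, Z4, Z5, Z6} — every certification is covered.
No single member has all 7 certifications (the largest, S1, has 6), so 2 is optimal.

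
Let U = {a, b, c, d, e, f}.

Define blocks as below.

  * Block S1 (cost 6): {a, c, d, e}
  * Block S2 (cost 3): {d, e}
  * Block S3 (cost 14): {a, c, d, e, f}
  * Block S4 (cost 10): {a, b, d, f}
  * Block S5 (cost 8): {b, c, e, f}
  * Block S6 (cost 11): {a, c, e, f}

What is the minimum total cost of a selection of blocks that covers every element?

S1, S5 together cover every element (S1 ∪ S5 = {a, b, c, d, e, f}); total cost 6 + 8 = 14.
No covering selection has total cost below 14.

14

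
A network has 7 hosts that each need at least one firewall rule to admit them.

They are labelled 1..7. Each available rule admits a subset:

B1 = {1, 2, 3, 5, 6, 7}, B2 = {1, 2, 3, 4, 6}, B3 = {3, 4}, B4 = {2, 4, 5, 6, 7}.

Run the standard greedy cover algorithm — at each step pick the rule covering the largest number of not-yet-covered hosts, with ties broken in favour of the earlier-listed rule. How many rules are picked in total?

Greedy: pick B1 (covers 6 new) → pick B2 (covers 1 new). Total picks: 2.

2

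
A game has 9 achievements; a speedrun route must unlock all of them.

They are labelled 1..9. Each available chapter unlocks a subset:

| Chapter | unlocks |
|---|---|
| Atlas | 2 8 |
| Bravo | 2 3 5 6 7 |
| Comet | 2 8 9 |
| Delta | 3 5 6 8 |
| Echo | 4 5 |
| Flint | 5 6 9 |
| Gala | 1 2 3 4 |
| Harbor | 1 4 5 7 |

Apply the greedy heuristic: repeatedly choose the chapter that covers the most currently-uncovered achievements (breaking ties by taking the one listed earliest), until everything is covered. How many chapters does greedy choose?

3

Greedy: pick Bravo (covers 5 new) → pick Comet (covers 2 new) → pick Gala (covers 2 new). Total picks: 3.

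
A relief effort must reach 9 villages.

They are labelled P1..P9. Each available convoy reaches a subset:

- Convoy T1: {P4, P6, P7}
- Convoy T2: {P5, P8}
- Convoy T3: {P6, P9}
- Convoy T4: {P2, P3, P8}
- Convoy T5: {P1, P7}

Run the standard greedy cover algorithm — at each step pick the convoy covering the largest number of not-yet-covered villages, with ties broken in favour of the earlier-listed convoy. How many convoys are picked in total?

Greedy: pick T1 (covers 3 new) → pick T4 (covers 3 new) → pick T2 (covers 1 new) → pick T3 (covers 1 new) → pick T5 (covers 1 new). Total picks: 5.

5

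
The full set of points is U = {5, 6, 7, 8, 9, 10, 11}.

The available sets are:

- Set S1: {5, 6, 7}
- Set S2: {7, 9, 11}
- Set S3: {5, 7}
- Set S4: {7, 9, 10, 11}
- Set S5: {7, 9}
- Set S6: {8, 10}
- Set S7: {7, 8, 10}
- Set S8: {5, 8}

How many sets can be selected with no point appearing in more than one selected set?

S2, S8 are pairwise disjoint (S2={7,9,11}; S8={5,8}).
Every remaining set overlaps one of these, and no 3 of the listed sets are pairwise disjoint, so 2 is the maximum.

2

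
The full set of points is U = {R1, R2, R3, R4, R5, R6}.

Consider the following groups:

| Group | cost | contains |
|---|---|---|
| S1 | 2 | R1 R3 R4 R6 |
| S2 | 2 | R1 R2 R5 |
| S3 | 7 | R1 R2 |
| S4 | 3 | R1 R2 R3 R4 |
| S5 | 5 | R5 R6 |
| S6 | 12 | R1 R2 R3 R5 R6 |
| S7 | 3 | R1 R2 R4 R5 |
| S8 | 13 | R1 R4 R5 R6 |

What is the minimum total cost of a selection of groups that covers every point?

4

S1, S2 together cover every point (S1 ∪ S2 = {R1, R2, R3, R4, R5, R6}); total cost 2 + 2 = 4.
No covering selection has total cost below 4.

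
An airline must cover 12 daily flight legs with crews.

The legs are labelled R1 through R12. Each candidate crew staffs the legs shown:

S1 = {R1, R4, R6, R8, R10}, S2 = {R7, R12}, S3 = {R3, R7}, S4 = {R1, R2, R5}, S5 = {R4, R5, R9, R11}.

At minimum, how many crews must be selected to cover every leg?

Take {S1, S2, S3, S4, S5}. Their union is {R1, R2, R3, R4, R5, R6, R7, R8, R9, R10, R11, R12}, which is all 12 legs.
No 4 of the 5 crews cover everything (all 5 combinations miss at least one leg), so 5 is optimal.

5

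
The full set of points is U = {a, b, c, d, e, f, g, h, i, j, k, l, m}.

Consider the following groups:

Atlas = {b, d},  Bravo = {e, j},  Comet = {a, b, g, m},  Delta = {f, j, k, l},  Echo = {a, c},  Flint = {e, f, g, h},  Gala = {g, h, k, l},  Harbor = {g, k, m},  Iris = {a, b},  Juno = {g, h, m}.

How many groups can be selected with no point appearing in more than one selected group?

Atlas, Bravo, Echo, Gala are pairwise disjoint (Atlas={b,d}; Bravo={e,j}; Echo={a,c}; Gala={g,h,k,l}).
Every remaining group overlaps one of these, and no 5 of the listed groups are pairwise disjoint, so 4 is the maximum.

4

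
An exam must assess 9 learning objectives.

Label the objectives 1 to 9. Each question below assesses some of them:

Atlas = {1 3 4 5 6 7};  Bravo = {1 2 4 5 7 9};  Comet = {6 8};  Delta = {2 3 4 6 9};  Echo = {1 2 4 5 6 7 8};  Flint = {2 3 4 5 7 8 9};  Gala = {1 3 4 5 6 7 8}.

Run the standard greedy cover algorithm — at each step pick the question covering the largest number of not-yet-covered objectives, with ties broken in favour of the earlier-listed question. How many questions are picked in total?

2

Greedy: pick Echo (covers 7 new) → pick Delta (covers 2 new). Total picks: 2.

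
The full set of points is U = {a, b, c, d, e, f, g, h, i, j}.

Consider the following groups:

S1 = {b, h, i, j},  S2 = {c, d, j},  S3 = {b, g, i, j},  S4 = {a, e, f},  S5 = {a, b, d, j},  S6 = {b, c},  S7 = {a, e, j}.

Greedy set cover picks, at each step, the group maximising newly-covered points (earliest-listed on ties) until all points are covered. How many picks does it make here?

4

Greedy: pick S1 (covers 4 new) → pick S4 (covers 3 new) → pick S2 (covers 2 new) → pick S3 (covers 1 new). Total picks: 4.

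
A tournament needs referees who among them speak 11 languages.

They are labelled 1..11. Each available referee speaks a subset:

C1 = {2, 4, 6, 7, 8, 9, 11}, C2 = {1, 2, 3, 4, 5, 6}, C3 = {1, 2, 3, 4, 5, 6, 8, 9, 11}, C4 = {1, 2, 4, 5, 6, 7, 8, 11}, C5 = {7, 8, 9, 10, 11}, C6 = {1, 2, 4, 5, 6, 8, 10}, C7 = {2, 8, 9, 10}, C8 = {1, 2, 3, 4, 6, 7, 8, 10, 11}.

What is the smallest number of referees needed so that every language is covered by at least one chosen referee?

2

Take {C3, C5}. Their union is {1, 2, 3, 4, 5, 6, 7, 8, 9, 10, 11}, which is all 11 languages.
No single referee has all 11 languages (the largest, C3, has 9), so 2 is optimal.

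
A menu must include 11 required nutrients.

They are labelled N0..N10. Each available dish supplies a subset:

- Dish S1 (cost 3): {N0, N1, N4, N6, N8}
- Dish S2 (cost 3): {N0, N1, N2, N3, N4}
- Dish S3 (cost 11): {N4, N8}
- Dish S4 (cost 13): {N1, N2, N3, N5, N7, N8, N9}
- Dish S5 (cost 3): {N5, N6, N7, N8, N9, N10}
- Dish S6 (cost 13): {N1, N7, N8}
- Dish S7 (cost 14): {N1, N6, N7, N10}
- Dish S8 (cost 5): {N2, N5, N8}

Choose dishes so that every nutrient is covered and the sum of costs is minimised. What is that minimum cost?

S2, S5 together cover every nutrient (S2 ∪ S5 = {N0, N1, N2, N3, N4, N5, N6, N7, N8, N9, N10}); total cost 3 + 3 = 6.
No covering selection has total cost below 6.

6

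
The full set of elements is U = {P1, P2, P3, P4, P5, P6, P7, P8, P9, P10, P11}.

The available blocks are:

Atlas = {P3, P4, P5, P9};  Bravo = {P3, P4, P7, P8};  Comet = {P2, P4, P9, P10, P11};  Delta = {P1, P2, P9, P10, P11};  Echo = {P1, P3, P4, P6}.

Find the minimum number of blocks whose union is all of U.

4

Atlas, Bravo, Comet, and Echo cover everything between them: the union {P1, P2, P3, P4, P5, P6, P7, P8, P9, P10, P11} is all of U.
No 3 of the 5 blocks cover everything (all 10 combinations miss at least one element), so 4 is optimal.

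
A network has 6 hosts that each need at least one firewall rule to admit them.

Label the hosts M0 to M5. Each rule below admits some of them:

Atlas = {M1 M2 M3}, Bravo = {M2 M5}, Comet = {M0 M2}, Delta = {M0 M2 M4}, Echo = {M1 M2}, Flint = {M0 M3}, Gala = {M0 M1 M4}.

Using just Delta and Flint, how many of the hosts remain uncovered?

2

Union of Delta, Flint = {M0, M2, M3, M4}.
Not covered: M1, M5 — 2 hosts.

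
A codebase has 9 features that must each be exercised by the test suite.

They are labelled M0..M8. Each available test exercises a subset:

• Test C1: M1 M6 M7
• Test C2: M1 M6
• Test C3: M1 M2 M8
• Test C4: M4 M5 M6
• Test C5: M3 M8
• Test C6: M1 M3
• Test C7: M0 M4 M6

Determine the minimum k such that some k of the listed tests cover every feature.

5

C1 and C3 and C4 and C6 and C7 together: C1 ∪ C3 ∪ C4 ∪ C6 ∪ C7 = {M0, M1, M2, M3, M4, M5, M6, M7, M8} — every feature is covered.
No 4 of the 7 tests cover everything (all 35 combinations miss at least one feature), so 5 is optimal.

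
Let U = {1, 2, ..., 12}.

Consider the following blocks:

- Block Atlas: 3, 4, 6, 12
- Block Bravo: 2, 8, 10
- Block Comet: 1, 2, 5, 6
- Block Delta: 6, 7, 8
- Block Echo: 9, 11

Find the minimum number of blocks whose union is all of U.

5

Take {Atlas, Bravo, Comet, Delta, Echo}. Their union is {1, 2, 3, 4, 5, 6, 7, 8, 9, 10, 11, 12}, which is all 12 points.
No 4 of the 5 blocks cover everything (all 5 combinations miss at least one point), so 5 is optimal.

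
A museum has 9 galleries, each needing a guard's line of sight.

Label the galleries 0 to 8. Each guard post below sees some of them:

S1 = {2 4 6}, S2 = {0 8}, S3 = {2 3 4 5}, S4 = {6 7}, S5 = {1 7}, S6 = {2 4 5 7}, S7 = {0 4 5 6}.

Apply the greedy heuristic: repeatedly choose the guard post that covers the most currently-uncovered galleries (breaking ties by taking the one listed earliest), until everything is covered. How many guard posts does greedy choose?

4

Greedy: pick S3 (covers 4 new) → pick S2 (covers 2 new) → pick S4 (covers 2 new) → pick S5 (covers 1 new). Total picks: 4.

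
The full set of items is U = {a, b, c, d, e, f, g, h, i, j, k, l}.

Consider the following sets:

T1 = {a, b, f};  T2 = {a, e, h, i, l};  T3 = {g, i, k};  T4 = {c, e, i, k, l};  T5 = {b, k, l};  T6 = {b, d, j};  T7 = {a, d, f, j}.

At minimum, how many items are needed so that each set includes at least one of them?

3

T = {a, b, k} meets every set (each contains at least one member of T), and |T| = 3.
No choice of 2 items meets every set, so 3 is the minimum.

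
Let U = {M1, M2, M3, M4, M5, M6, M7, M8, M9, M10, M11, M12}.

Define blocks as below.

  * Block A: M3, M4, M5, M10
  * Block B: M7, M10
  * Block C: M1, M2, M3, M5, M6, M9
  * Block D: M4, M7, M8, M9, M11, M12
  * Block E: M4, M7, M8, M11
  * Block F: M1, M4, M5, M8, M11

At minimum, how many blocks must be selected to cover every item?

3

B and C and D together: B ∪ C ∪ D = {M1, M2, M3, M4, M5, M6, M7, M8, M9, M10, M11, M12} — every item is covered.
Only C contains M2, so C is forced; the remaining 6 items need at least 2 more blocks (each remaining block adds at most 5) — so at least 3 blocks are needed, and 3 is optimal.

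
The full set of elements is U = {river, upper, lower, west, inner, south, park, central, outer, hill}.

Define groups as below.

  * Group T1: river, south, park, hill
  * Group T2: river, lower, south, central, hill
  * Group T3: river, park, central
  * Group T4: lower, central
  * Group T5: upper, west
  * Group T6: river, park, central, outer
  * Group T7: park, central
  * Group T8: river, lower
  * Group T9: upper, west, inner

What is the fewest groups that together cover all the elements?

3

T2, T6, and T9 cover everything between them: the union {river, upper, lower, west, inner, south, park, central, outer, hill} is all of U.
Only T9 contains inner, so T9 is forced; the remaining 7 elements need at least 2 more groups (each remaining group adds at most 5) — so at least 3 groups are needed, and 3 is optimal.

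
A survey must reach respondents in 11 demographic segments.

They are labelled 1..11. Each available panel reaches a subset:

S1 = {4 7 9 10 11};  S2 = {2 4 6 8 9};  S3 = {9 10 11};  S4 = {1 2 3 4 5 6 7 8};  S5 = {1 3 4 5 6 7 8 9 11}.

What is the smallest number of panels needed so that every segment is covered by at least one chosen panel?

Take {S3, S4}. Their union is {1, 2, 3, 4, 5, 6, 7, 8, 9, 10, 11}, which is all 11 segments.
No single panel has all 11 segments (the largest, S5, has 9), so 2 is optimal.

2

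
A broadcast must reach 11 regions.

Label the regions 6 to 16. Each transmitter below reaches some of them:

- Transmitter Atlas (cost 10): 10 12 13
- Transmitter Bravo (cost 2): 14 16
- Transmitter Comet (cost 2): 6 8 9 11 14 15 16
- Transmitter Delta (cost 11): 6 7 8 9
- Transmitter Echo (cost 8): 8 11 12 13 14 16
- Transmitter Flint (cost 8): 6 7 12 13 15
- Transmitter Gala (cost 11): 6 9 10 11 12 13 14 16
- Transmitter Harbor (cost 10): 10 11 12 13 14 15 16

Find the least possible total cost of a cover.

20

Atlas, Comet, Flint together cover every region (Atlas ∪ Comet ∪ Flint = {6, 7, 8, 9, 10, 11, 12, 13, 14, 15, 16}); total cost 10 + 2 + 8 = 20.
No covering selection has total cost below 20.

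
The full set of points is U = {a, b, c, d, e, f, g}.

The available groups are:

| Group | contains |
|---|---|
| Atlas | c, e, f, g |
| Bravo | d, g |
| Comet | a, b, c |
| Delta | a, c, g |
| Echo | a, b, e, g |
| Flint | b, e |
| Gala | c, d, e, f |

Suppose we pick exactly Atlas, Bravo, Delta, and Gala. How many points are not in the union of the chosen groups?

Union of Atlas, Bravo, Delta, Gala = {a, c, d, e, f, g}.
Not covered: b — 1 point.

1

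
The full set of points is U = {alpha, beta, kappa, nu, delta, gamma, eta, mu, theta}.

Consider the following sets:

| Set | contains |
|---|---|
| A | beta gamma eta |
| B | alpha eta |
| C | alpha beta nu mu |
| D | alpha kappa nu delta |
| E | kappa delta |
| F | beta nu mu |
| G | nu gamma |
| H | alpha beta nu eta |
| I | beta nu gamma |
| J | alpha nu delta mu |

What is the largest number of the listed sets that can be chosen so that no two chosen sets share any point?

B, E, G are pairwise disjoint (B={alpha,eta}; E={kappa,delta}; G={nu,gamma}).
Every remaining set overlaps one of these, and no 4 of the listed sets are pairwise disjoint, so 3 is the maximum.

3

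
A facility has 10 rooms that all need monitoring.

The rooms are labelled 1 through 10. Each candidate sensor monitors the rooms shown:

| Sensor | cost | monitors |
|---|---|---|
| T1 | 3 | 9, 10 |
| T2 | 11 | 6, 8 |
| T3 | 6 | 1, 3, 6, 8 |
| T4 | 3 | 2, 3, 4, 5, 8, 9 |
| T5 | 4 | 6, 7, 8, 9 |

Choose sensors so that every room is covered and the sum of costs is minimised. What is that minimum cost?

16

T1, T3, T4, T5 together cover every room (T1 ∪ T3 ∪ T4 ∪ T5 = {1, 2, 3, 4, 5, 6, 7, 8, 9, 10}); total cost 3 + 6 + 3 + 4 = 16.
No covering selection has total cost below 16.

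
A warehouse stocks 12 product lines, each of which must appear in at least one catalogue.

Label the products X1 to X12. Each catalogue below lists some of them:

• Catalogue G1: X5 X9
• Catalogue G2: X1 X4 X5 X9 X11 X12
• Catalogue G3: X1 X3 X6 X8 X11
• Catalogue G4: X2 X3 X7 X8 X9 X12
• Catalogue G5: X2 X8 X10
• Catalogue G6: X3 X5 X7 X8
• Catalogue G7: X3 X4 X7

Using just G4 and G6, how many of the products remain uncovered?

5

Union of G4, G6 = {X2, X3, X5, X7, X8, X9, X12}.
Not covered: X1, X4, X6, X10, X11 — 5 products.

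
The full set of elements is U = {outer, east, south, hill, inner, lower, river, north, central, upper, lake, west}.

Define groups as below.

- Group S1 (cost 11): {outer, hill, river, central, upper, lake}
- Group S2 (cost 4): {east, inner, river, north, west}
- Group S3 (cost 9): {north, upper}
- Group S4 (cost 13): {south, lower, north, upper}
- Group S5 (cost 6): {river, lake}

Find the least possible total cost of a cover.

S1, S2, S4 together cover every element (S1 ∪ S2 ∪ S4 = {outer, east, south, hill, inner, lower, river, north, central, upper, lake, west}); total cost 11 + 4 + 13 = 28.
No covering selection has total cost below 28.

28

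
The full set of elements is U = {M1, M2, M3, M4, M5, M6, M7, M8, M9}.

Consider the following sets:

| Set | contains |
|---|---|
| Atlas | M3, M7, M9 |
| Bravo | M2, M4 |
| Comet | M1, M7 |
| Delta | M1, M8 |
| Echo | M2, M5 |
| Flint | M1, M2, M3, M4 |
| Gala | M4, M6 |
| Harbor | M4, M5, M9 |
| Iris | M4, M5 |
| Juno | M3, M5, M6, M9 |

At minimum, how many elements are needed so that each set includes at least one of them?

The 4 elements {M4, M5, M7, M8} hit every set.
The sets Atlas, Delta, Echo, Gala are pairwise disjoint, so any hitting set needs a separate element for each — at least 4. Hence 4 is optimal.

4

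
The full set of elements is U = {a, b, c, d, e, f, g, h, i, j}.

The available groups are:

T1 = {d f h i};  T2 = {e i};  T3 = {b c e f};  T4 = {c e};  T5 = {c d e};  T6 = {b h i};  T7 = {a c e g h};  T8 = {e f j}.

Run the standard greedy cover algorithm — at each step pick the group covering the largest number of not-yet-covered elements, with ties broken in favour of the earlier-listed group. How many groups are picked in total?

4

Greedy: pick T7 (covers 5 new) → pick T1 (covers 3 new) → pick T3 (covers 1 new) → pick T8 (covers 1 new). Total picks: 4.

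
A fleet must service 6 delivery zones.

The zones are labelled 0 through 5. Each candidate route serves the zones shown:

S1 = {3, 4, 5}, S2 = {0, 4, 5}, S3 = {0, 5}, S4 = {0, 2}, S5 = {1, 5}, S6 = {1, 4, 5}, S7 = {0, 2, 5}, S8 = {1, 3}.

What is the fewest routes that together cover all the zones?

Take {S1, S4, S6}. Their union is {0, 1, 2, 3, 4, 5}, which is all 6 zones.
No 2 of the 8 routes cover everything (all 28 combinations miss at least one zone), so 3 is optimal.

3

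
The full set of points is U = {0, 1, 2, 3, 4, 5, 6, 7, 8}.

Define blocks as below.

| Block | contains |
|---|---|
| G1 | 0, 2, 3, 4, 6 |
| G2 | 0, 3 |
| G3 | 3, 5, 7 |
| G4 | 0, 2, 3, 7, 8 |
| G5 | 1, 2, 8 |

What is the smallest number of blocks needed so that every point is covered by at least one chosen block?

3

G1, G3, and G5 cover everything between them: the union {0, 1, 2, 3, 4, 5, 6, 7, 8} is all of U.
Only G5 contains 1, so G5 is forced; the remaining 6 points need at least 2 more blocks (each remaining block adds at most 4) — so at least 3 blocks are needed, and 3 is optimal.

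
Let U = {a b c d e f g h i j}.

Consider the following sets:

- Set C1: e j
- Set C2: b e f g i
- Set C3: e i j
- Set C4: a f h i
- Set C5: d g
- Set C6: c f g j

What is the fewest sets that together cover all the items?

4

C2, C4, C5, and C6 cover everything between them: the union {a, b, c, d, e, f, g, h, i, j} is all of U.
Only C2 contains b, so C2 is forced; the remaining 5 items need at least 3 more sets (each remaining set adds at most 2) — so at least 4 sets are needed, and 4 is optimal.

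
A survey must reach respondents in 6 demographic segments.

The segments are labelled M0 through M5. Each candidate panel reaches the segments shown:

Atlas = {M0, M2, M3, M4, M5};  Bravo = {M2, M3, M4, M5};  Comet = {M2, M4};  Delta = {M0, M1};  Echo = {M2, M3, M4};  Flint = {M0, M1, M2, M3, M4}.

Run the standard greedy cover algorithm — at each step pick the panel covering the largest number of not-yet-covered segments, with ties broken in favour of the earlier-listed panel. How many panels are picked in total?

Greedy: pick Atlas (covers 5 new) → pick Delta (covers 1 new). Total picks: 2.

2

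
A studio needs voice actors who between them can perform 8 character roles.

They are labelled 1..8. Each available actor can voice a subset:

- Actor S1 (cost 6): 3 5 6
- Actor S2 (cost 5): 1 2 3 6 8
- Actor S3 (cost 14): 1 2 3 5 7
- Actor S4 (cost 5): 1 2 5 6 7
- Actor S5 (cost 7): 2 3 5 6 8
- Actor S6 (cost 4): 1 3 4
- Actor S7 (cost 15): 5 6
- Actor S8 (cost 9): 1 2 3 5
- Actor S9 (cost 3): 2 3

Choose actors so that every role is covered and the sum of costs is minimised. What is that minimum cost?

14

S2, S4, S6 together cover every role (S2 ∪ S4 ∪ S6 = {1, 2, 3, 4, 5, 6, 7, 8}); total cost 5 + 5 + 4 = 14.
No covering selection has total cost below 14.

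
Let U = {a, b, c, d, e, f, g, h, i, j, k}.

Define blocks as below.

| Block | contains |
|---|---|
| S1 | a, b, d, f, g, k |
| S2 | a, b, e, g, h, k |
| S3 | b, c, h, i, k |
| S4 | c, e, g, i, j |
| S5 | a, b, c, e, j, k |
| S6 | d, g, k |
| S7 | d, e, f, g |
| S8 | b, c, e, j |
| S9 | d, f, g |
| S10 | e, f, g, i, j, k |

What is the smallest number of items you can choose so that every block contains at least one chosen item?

2

Take T = {b, g}. Each listed block contains at least one of these, so T is a hitting set of size 2.
The blocks S6, S8 are pairwise disjoint, so any hitting set needs a separate item for each — at least 2. Hence 2 is optimal.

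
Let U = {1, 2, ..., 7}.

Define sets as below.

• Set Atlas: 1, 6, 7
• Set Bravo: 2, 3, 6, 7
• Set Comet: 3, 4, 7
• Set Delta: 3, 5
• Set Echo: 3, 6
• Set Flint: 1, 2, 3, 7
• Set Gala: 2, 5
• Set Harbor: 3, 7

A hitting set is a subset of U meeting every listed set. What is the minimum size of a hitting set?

3

Take H = {3, 5, 6}. Each listed set contains at least one of these, so H is a hitting set of size 3.
No choice of 2 items meets every set, so 3 is the minimum.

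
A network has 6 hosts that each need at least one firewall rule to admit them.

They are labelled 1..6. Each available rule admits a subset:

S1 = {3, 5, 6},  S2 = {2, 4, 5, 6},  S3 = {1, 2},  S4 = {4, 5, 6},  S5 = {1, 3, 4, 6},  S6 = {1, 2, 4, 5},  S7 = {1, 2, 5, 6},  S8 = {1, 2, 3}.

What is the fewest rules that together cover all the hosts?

Take {S5, S7}. Their union is {1, 2, 3, 4, 5, 6}, which is all 6 hosts.
No single rule has all 6 hosts (the largest, S2, has 4), so 2 is optimal.

2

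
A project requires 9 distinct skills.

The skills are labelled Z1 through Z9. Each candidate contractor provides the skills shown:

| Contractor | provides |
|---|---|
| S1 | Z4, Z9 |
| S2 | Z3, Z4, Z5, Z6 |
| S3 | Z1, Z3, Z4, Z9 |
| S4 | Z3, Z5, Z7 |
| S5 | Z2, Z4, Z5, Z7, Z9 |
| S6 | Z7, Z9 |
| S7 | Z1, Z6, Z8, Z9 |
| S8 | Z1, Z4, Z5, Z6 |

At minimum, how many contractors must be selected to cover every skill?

Take {S2, S5, S7}. Their union is {Z1, Z2, Z3, Z4, Z5, Z6, Z7, Z8, Z9}, which is all 9 skills.
Only S5 contains Z2, so S5 is forced; the remaining 4 skills need at least 2 more contractors (each remaining contractor adds at most 3) — so at least 3 contractors are needed, and 3 is optimal.

3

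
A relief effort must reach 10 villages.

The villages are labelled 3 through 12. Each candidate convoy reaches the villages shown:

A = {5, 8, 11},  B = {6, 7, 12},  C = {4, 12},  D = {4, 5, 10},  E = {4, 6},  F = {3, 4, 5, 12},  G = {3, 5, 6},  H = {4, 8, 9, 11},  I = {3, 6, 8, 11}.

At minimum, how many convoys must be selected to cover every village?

B and D and G and H together: B ∪ D ∪ G ∪ H = {3, 4, 5, 6, 7, 8, 9, 10, 11, 12} — every village is covered.
No 3 of the 9 convoys cover everything (all 84 combinations miss at least one village), so 4 is optimal.

4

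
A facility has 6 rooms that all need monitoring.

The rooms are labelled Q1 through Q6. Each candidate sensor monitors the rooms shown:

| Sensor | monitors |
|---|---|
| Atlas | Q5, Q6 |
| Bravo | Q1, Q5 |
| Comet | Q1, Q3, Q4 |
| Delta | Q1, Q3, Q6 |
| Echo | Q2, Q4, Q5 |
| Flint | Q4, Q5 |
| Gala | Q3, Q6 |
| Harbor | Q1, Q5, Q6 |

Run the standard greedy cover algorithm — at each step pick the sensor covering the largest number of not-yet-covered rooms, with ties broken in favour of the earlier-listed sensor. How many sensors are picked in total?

3

Greedy: pick Comet (covers 3 new) → pick Atlas (covers 2 new) → pick Echo (covers 1 new). Total picks: 3.
(The true minimum cover uses only 2 sensors, so greedy is not optimal here.)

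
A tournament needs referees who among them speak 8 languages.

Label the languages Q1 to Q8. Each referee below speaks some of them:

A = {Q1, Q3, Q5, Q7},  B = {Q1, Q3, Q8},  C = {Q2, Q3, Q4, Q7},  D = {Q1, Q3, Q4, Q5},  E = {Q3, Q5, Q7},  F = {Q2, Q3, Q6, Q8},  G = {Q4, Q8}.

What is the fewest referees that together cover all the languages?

Take {C, D, F}. Their union is {Q1, Q2, Q3, Q4, Q5, Q6, Q7, Q8}, which is all 8 languages.
Only F contains Q6, so F is forced; the remaining 4 languages need at least 2 more referees (each remaining referee adds at most 3) — so at least 3 referees are needed, and 3 is optimal.

3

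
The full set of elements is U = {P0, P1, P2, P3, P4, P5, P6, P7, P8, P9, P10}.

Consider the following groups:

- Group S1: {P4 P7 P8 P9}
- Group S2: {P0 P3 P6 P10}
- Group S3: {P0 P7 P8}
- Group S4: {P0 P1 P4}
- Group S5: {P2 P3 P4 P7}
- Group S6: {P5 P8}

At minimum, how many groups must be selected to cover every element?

5

S1 and S2 and S4 and S5 and S6 together: S1 ∪ S2 ∪ S4 ∪ S5 ∪ S6 = {P0, P1, P2, P3, P4, P5, P6, P7, P8, P9, P10} — every element is covered.
No 4 of the 6 groups cover everything (all 15 combinations miss at least one element), so 5 is optimal.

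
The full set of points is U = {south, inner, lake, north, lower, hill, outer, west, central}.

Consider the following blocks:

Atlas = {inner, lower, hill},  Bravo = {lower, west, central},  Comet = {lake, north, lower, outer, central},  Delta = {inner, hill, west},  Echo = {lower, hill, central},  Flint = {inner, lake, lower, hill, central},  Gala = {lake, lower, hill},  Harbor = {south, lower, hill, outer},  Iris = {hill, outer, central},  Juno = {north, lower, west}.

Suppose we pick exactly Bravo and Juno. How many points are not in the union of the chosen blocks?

Union of Bravo, Juno = {north, lower, west, central}.
Not covered: south, inner, lake, hill, outer — 5 points.

5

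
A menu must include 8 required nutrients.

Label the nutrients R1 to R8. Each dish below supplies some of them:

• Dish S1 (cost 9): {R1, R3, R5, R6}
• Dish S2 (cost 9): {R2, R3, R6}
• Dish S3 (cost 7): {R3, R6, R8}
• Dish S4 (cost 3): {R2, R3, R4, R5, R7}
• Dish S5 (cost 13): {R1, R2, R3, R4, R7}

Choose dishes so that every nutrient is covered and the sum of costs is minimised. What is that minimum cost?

S1, S3, S4 together cover every nutrient (S1 ∪ S3 ∪ S4 = {R1, R2, R3, R4, R5, R6, R7, R8}); total cost 9 + 7 + 3 = 19.
No covering selection has total cost below 19.

19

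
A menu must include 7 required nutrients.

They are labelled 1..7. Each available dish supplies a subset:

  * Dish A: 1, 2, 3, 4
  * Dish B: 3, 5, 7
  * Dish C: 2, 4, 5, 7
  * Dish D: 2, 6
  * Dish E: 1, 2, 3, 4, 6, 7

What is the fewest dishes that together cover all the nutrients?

C and E together: C ∪ E = {1, 2, 3, 4, 5, 6, 7} — every nutrient is covered.
No single dish has all 7 nutrients (the largest, E, has 6), so 2 is optimal.

2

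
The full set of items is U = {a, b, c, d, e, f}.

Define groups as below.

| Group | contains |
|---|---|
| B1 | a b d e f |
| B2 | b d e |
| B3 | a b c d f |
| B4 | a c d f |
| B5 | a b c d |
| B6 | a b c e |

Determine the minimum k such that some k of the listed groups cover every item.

2

B1 and B5 cover everything between them: the union {a, b, c, d, e, f} is all of U.
No single group has all 6 items (the largest, B1, has 5), so 2 is optimal.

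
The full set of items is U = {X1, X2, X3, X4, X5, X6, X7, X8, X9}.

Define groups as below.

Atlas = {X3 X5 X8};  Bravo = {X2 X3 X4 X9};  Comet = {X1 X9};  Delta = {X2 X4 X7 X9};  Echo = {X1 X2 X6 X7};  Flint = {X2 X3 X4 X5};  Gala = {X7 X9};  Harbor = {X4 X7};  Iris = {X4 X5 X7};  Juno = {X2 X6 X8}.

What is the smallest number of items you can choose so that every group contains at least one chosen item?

Take H = {X1, X2, X7, X8}. Each listed group contains at least one of these, so H is a hitting set of size 4.
No choice of 3 items meets every group, so 4 is the minimum.

4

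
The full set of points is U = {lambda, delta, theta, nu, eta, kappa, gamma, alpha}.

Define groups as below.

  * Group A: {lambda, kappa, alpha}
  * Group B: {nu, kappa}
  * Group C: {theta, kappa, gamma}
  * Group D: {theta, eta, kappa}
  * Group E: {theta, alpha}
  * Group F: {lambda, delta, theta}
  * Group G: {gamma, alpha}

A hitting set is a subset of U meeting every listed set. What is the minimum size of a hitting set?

The 3 points {theta, kappa, alpha} hit every group.
The groups B, F, G are pairwise disjoint, so any hitting set needs a separate point for each — at least 3. Hence 3 is optimal.

3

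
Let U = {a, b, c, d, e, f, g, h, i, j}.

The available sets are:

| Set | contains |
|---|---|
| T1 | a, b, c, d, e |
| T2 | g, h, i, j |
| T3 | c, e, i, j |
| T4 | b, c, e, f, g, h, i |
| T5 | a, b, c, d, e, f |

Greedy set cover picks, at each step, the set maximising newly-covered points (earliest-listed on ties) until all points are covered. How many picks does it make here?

3

Greedy: pick T4 (covers 7 new) → pick T1 (covers 2 new) → pick T2 (covers 1 new). Total picks: 3.
(The true minimum cover uses only 2 sets, so greedy is not optimal here.)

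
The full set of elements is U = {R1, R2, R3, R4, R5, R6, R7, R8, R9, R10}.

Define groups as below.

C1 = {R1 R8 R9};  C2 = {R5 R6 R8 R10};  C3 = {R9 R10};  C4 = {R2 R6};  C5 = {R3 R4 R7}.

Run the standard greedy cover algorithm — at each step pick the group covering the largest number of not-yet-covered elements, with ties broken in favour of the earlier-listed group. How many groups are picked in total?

Greedy: pick C2 (covers 4 new) → pick C5 (covers 3 new) → pick C1 (covers 2 new) → pick C4 (covers 1 new). Total picks: 4.

4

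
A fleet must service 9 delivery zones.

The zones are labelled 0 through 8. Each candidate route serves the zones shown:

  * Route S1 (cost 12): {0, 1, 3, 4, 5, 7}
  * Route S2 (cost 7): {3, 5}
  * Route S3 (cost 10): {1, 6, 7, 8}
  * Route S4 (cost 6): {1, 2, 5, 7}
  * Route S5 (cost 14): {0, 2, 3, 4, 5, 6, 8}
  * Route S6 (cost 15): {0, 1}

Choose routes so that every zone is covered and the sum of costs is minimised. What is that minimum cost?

S4, S5 together cover every zone (S4 ∪ S5 = {0, 1, 2, 3, 4, 5, 6, 7, 8}); total cost 6 + 14 = 20.
No covering selection has total cost below 20.

20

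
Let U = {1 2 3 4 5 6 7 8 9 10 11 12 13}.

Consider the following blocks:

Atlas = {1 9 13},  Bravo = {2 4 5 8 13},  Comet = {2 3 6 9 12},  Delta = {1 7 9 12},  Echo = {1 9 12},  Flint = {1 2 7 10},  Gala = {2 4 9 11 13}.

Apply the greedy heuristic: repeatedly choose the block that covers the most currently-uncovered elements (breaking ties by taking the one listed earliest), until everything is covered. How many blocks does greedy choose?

4

Greedy: pick Bravo (covers 5 new) → pick Comet (covers 4 new) → pick Flint (covers 3 new) → pick Gala (covers 1 new). Total picks: 4.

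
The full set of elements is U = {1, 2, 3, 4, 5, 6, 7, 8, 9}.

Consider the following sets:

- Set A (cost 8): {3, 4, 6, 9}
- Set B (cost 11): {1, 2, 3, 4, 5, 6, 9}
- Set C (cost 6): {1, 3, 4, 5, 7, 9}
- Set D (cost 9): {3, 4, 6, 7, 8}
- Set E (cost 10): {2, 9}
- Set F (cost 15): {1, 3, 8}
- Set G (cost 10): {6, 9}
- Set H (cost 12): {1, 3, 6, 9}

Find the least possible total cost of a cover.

B, D together cover every element (B ∪ D = {1, 2, 3, 4, 5, 6, 7, 8, 9}); total cost 11 + 9 = 20.
The greedy pick C, D, E costs 25; no covering selection beats 20.

20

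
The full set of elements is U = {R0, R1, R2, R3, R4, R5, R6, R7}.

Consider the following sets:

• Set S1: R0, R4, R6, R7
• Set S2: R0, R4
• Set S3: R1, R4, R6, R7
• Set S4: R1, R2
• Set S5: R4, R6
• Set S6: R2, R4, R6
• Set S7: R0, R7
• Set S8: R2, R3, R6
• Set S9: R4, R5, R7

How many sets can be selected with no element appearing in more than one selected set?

3

S4, S5, S7 are pairwise disjoint (S4={R1,R2}; S5={R4,R6}; S7={R0,R7}).
Every remaining set overlaps one of these, and no 4 of the listed sets are pairwise disjoint, so 3 is the maximum.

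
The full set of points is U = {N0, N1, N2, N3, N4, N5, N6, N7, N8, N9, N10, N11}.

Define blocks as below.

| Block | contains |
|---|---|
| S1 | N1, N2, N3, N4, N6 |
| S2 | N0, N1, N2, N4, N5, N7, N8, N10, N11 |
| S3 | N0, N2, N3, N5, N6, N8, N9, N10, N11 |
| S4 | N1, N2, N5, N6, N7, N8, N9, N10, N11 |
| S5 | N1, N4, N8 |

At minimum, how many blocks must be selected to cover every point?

2

S2 and S3 together: S2 ∪ S3 = {N0, N1, N2, N3, N4, N5, N6, N7, N8, N9, N10, N11} — every point is covered.
No single block has all 12 points (the largest, S2, has 9), so 2 is optimal.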